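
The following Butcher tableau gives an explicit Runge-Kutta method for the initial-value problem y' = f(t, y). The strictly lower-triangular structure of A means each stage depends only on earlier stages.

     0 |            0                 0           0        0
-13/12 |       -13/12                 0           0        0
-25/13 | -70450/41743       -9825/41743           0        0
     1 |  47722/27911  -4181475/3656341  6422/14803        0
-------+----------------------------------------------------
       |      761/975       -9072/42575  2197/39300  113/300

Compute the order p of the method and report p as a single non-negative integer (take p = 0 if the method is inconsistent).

4

b = (761/975, -9072/42575, 2197/39300, 113/300)
c = (0, -13/12, -25/13, 1)
Ac = (0, 0, 3275/12844, 3475/8588)
Σ b_i: 761/975·1 + (-9072/42575)·1 + 2197/39300·1 + 113/300·1 = 1 ✓
b·c: (-9072/42575)·(-13/12) + 2197/39300·(-25/13) + 113/300·1 = 1/2 ✓
b·c²: (-9072/42575)·169/144 + 2197/39300·625/169 + 113/300·1 = 1/3 ✓
b·Ac: 2197/39300·3275/12844 + 113/300·3475/8588 = 1/6 ✓
b·c³: (-9072/42575)·(-2197/1728) + 2197/39300·(-15625/2197) + 113/300·1 = 1/4 ✓
b·(c∘Ac): 2197/39300·(-81875/166972) + 113/300·3475/8588 = 1/8 ✓
b·Ac²: 2197/39300·(-3275/11856) + 113/300·27025/103056 = 1/12 ✓
b·A²c: 113/300·25/226 = 1/24 ✓; 4 stages ⇒ order 4.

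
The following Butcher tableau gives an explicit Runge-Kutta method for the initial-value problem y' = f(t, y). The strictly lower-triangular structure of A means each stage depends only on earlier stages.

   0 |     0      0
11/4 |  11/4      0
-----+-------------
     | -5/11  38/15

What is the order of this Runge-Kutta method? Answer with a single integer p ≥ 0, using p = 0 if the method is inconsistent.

b = (-5/11, 38/15)
c = (0, 11/4)
Σ b_i: (-5/11)·1 + 38/15·1 = 343/165 ≠ 1 ⇒ order 0.

0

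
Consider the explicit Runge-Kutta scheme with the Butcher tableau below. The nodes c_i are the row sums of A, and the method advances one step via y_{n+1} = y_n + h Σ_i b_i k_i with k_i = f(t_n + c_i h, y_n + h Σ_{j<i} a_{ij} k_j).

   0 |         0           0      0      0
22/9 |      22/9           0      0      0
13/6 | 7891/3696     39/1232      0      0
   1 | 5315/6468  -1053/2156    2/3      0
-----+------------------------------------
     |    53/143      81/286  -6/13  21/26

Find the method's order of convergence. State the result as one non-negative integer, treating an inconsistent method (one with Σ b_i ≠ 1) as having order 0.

4

b = (53/143, 81/286, -6/13, 21/26)
c = (0, 22/9, 13/6, 1)
Ac = (0, 0, 13/168, 221/882)
Σ b_i: 53/143·1 + 81/286·1 + (-6/13)·1 + 21/26·1 = 1 ✓
b·c: 81/286·22/9 + (-6/13)·13/6 + 21/26·1 = 1/2 ✓
b·c²: 81/286·484/81 + (-6/13)·169/36 + 21/26·1 = 1/3 ✓
b·Ac: (-6/13)·13/168 + 21/26·221/882 = 1/6 ✓
b·c³: 81/286·10648/729 + (-6/13)·2197/216 + 21/26·1 = 1/4 ✓
b·(c∘Ac): (-6/13)·169/1008 + 21/26·221/882 = 1/8 ✓
b·Ac²: (-6/13)·143/756 + 21/26·559/2646 = 1/12 ✓
b·A²c: 21/26·13/252 = 1/24 ✓; 4 stages ⇒ order 4.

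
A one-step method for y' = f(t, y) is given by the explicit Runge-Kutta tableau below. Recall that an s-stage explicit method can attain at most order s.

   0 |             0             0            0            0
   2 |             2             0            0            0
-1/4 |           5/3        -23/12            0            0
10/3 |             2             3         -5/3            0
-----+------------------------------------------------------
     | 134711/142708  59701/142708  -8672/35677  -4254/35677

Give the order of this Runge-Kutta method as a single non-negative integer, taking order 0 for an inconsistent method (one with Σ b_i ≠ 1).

b = (134711/142708, 59701/142708, -8672/35677, -4254/35677)
c = (0, 2, -1/4, 10/3)
Ac = (0, 0, -23/6, 77/12)
Σ b_i: 134711/142708·1 + 59701/142708·1 + (-8672/35677)·1 + (-4254/35677)·1 = 1 ✓
b·c: 59701/142708·2 + (-8672/35677)·(-1/4) + (-4254/35677)·10/3 = 1/2 ✓
b·c²: 59701/142708·4 + (-8672/35677)·1/16 + (-4254/35677)·100/9 = 1/3 ✓
b·Ac: (-8672/35677)·(-23/6) + (-4254/35677)·77/12 = 1/6 ✓
b·c³: 59701/142708·8 + (-8672/35677)·(-1/64) + (-4254/35677)·1000/27 = -684325/642186 ≠ 1/4 ⇒ order 3.
b·(c∘Ac): (-8672/35677)·23/24 + (-4254/35677)·385/18 = -99299/35677 ≠ 1/8
b·Ac²: (-8672/35677)·(-23/3) + (-4254/35677)·571/48 = 381131/856248 ≠ 1/12
b·A²c: (-4254/35677)·115/18 = -81535/107031 ≠ 1/24

3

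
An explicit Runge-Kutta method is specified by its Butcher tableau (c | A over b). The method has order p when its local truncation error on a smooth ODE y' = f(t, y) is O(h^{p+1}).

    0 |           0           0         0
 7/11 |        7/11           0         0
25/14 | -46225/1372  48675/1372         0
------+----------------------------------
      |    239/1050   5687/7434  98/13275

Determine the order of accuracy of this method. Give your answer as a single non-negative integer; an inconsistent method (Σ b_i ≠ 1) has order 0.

3

b = (239/1050, 5687/7434, 98/13275)
c = (0, 7/11, 25/14)
Ac = (0, 0, 4425/196)
Σ b_i: 239/1050·1 + 5687/7434·1 + 98/13275·1 = 1 ✓
b·c: 5687/7434·7/11 + 98/13275·25/14 = 1/2 ✓
b·c²: 5687/7434·49/121 + 98/13275·625/196 = 1/3 ✓
b·Ac: 98/13275·4425/196 = 1/6 ✓; 3 stages ⇒ order 3.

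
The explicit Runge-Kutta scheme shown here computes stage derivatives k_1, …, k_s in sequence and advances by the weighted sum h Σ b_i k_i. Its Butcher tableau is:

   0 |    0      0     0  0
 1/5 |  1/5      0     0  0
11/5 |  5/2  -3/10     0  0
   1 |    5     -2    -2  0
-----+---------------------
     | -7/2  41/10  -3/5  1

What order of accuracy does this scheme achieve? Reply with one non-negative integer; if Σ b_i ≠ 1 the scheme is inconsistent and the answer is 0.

b = (-7/2, 41/10, -3/5, 1)
c = (0, 1/5, 11/5, 1)
Ac = (0, 0, -3/50, -24/5)
Σ b_i: (-7/2)·1 + 41/10·1 + (-3/5)·1 + 1·1 = 1 ✓
b·c: 41/10·1/5 + (-3/5)·11/5 + 1·1 = 1/2 ✓
b·c²: 41/10·1/25 + (-3/5)·121/25 + 1·1 = -87/50 ≠ 1/3 ⇒ order 2.
b·Ac: (-3/5)·(-3/50) + 1·(-24/5) = -1191/250 ≠ 1/6

2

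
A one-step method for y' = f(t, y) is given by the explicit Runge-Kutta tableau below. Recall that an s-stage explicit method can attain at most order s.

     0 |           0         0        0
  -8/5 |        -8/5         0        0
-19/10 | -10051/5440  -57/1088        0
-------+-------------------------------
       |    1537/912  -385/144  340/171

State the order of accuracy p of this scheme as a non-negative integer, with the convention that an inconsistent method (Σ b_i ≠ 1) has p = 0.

b = (1537/912, -385/144, 340/171)
c = (0, -8/5, -19/10)
Ac = (0, 0, 57/680)
Σ b_i: 1537/912·1 + (-385/144)·1 + 340/171·1 = 1 ✓
b·c: (-385/144)·(-8/5) + 340/171·(-19/10) = 1/2 ✓
b·c²: (-385/144)·64/25 + 340/171·361/100 = 1/3 ✓
b·Ac: 340/171·57/680 = 1/6 ✓; 3 stages ⇒ order 3.

3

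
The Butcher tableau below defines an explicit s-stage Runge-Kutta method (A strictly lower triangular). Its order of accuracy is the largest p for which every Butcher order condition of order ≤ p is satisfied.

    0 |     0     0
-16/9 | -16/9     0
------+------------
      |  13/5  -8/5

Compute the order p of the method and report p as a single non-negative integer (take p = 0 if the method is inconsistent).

b = (13/5, -8/5)
c = (0, -16/9)
Σ b_i: 13/5·1 + (-8/5)·1 = 1 ✓
b·c: (-8/5)·(-16/9) = 128/45 ≠ 1/2 ⇒ order 1.

1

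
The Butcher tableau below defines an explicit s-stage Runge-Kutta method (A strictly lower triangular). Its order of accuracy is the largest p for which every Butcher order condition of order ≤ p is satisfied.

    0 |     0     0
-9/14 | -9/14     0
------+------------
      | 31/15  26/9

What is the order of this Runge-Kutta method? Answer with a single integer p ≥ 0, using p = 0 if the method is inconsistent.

0

b = (31/15, 26/9)
c = (0, -9/14)
Σ b_i: 31/15·1 + 26/9·1 = 223/45 ≠ 1 ⇒ order 0.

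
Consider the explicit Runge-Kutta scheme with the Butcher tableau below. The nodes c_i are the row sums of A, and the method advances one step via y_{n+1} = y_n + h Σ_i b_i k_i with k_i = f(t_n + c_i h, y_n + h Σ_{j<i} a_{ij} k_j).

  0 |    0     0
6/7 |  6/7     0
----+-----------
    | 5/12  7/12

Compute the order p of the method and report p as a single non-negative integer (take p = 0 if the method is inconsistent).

2

b = (5/12, 7/12)
c = (0, 6/7)
Σ b_i: 5/12·1 + 7/12·1 = 1 ✓
b·c: 7/12·6/7 = 1/2 ✓; 2 stages ⇒ order 2.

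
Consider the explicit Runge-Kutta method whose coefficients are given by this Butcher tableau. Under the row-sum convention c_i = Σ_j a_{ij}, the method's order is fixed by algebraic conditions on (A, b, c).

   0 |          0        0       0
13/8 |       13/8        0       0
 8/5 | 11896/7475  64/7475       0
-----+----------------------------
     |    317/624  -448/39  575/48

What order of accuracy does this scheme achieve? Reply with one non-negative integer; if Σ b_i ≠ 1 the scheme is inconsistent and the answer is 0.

b = (317/624, -448/39, 575/48)
c = (0, 13/8, 8/5)
Ac = (0, 0, 8/575)
Σ b_i: 317/624·1 + (-448/39)·1 + 575/48·1 = 1 ✓
b·c: (-448/39)·13/8 + 575/48·8/5 = 1/2 ✓
b·c²: (-448/39)·169/64 + 575/48·64/25 = 1/3 ✓
b·Ac: 575/48·8/575 = 1/6 ✓; 3 stages ⇒ order 3.

3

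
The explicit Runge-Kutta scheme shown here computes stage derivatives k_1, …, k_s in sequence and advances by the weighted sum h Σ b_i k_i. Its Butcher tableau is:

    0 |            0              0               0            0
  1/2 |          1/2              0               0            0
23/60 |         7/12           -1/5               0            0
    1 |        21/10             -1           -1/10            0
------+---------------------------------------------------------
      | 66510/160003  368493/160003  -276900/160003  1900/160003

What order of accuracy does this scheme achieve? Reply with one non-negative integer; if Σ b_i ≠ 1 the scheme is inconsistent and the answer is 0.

3

b = (66510/160003, 368493/160003, -276900/160003, 1900/160003)
c = (0, 1/2, 23/60, 1)
Ac = (0, 0, -1/10, -323/600)
Σ b_i: 66510/160003·1 + 368493/160003·1 + (-276900/160003)·1 + 1900/160003·1 = 1 ✓
b·c: 368493/160003·1/2 + (-276900/160003)·23/60 + 1900/160003·1 = 1/2 ✓
b·c²: 368493/160003·1/4 + (-276900/160003)·529/3600 + 1900/160003·1 = 1/3 ✓
b·Ac: (-276900/160003)·(-1/10) + 1900/160003·(-323/600) = 1/6 ✓
b·c³: 368493/160003·1/8 + (-276900/160003)·12167/216000 + 1900/160003·1 = 23302229/115202160 ≠ 1/4 ⇒ order 3.
b·(c∘Ac): (-276900/160003)·(-23/600) + 1900/160003·(-323/600) = 28775/480009 ≠ 1/8
b·Ac²: (-276900/160003)·(-1/20) + 1900/160003·(-9529/36000) = 4803149/57601080 ≠ 1/12
b·A²c: 1900/160003·1/100 = 19/160003 ≠ 1/24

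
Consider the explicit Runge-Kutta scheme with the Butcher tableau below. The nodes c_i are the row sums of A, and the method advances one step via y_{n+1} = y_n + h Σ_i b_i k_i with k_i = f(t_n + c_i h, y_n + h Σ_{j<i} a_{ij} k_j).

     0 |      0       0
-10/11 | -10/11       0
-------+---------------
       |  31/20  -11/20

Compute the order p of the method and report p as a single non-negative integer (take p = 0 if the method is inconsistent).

b = (31/20, -11/20)
c = (0, -10/11)
Σ b_i: 31/20·1 + (-11/20)·1 = 1 ✓
b·c: (-11/20)·(-10/11) = 1/2 ✓; 2 stages ⇒ order 2.

2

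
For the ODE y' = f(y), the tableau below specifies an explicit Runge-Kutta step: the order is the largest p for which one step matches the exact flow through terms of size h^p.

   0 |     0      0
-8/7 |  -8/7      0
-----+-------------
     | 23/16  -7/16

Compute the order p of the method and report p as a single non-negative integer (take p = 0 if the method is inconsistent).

b = (23/16, -7/16)
c = (0, -8/7)
Σ b_i: 23/16·1 + (-7/16)·1 = 1 ✓
b·c: (-7/16)·(-8/7) = 1/2 ✓; 2 stages ⇒ order 2.

2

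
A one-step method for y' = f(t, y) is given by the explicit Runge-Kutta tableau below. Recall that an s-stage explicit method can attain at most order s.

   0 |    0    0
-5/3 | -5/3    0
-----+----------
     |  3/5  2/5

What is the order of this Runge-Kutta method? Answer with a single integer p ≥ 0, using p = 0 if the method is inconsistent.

b = (3/5, 2/5)
c = (0, -5/3)
Σ b_i: 3/5·1 + 2/5·1 = 1 ✓
b·c: 2/5·(-5/3) = -2/3 ≠ 1/2 ⇒ order 1.

1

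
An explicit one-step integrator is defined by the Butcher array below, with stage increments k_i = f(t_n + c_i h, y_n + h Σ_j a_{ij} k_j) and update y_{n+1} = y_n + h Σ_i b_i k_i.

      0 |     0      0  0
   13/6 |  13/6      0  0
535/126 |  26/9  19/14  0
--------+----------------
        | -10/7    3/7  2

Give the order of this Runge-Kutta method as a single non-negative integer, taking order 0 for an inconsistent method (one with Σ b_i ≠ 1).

1

b = (-10/7, 3/7, 2)
c = (0, 13/6, 535/126)
Ac = (0, 0, 247/84)
Σ b_i: (-10/7)·1 + 3/7·1 + 2·1 = 1 ✓
b·c: 3/7·13/6 + 2·535/126 = 1187/126 ≠ 1/2 ⇒ order 1.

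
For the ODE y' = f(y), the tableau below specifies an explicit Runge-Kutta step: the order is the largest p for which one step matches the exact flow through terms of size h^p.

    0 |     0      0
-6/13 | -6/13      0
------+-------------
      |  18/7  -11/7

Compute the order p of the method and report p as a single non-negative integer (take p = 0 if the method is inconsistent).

b = (18/7, -11/7)
c = (0, -6/13)
Σ b_i: 18/7·1 + (-11/7)·1 = 1 ✓
b·c: (-11/7)·(-6/13) = 66/91 ≠ 1/2 ⇒ order 1.

1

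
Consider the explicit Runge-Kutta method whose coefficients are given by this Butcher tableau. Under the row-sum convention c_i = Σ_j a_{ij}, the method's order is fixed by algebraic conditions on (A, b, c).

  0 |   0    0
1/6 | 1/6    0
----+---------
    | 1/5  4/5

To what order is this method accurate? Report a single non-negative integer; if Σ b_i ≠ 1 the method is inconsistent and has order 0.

1

b = (1/5, 4/5)
c = (0, 1/6)
Σ b_i: 1/5·1 + 4/5·1 = 1 ✓
b·c: 4/5·1/6 = 2/15 ≠ 1/2 ⇒ order 1.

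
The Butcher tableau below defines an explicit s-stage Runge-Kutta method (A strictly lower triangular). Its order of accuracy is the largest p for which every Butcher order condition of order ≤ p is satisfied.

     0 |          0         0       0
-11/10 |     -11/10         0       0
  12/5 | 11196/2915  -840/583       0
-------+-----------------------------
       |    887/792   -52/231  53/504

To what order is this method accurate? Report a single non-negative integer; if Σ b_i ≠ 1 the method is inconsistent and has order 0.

b = (887/792, -52/231, 53/504)
c = (0, -11/10, 12/5)
Ac = (0, 0, 84/53)
Σ b_i: 887/792·1 + (-52/231)·1 + 53/504·1 = 1 ✓
b·c: (-52/231)·(-11/10) + 53/504·12/5 = 1/2 ✓
b·c²: (-52/231)·121/100 + 53/504·144/25 = 1/3 ✓
b·Ac: 53/504·84/53 = 1/6 ✓; 3 stages ⇒ order 3.

3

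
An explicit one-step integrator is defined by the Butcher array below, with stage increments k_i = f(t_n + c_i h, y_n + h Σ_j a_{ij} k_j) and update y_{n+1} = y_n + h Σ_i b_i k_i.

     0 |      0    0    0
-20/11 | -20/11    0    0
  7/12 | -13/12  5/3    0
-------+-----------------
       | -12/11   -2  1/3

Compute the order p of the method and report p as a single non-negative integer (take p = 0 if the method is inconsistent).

b = (-12/11, -2, 1/3)
c = (0, -20/11, 7/12)
Ac = (0, 0, -100/33)
Σ b_i: (-12/11)·1 + (-2)·1 + 1/3·1 = -91/33 ≠ 1 ⇒ order 0.

0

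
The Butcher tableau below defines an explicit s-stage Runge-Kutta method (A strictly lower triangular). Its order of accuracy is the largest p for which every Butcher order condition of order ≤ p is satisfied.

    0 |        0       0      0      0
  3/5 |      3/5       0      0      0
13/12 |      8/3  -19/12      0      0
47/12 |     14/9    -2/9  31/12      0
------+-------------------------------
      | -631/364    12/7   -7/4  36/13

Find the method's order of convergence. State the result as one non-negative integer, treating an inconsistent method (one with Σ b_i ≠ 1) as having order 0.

1

b = (-631/364, 12/7, -7/4, 36/13)
c = (0, 3/5, 13/12, 47/12)
Ac = (0, 0, -19/20, 1919/720)
Σ b_i: (-631/364)·1 + 12/7·1 + (-7/4)·1 + 36/13·1 = 1 ✓
b·c: 12/7·3/5 + (-7/4)·13/12 + 36/13·47/12 = 217939/21840 ≠ 1/2 ⇒ order 1.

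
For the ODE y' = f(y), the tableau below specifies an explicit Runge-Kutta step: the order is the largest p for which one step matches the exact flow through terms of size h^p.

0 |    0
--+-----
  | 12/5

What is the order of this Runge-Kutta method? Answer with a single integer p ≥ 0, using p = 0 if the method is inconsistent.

b = (12/5)
c = (0)
Σ b_i: 12/5·1 = 12/5 ≠ 1 ⇒ order 0.

0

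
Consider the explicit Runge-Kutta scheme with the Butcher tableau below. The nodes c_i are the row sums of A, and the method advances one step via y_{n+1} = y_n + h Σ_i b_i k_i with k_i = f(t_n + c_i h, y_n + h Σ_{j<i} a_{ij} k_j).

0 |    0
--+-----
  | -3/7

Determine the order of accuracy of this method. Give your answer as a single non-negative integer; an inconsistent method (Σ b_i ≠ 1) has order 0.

b = (-3/7)
c = (0)
Σ b_i: (-3/7)·1 = -3/7 ≠ 1 ⇒ order 0.

0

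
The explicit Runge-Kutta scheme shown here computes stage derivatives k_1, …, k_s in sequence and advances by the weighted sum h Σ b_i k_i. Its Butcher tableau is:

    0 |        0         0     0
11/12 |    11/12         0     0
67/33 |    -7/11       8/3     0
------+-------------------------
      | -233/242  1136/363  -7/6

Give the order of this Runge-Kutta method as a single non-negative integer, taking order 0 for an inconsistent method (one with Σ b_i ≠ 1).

b = (-233/242, 1136/363, -7/6)
c = (0, 11/12, 67/33)
Ac = (0, 0, 22/9)
Σ b_i: (-233/242)·1 + 1136/363·1 + (-7/6)·1 = 1 ✓
b·c: 1136/363·11/12 + (-7/6)·67/33 = 1/2 ✓
b·c²: 1136/363·121/144 + (-7/6)·4489/1089 = -4747/2178 ≠ 1/3 ⇒ order 2.
b·Ac: (-7/6)·22/9 = -77/27 ≠ 1/6

2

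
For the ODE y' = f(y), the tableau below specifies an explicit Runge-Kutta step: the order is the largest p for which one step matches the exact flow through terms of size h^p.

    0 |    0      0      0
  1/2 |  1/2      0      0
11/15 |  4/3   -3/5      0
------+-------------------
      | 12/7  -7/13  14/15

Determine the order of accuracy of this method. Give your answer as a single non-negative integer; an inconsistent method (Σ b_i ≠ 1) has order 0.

0

b = (12/7, -7/13, 14/15)
c = (0, 1/2, 11/15)
Ac = (0, 0, -3/10)
Σ b_i: 12/7·1 + (-7/13)·1 + 14/15·1 = 2879/1365 ≠ 1 ⇒ order 0.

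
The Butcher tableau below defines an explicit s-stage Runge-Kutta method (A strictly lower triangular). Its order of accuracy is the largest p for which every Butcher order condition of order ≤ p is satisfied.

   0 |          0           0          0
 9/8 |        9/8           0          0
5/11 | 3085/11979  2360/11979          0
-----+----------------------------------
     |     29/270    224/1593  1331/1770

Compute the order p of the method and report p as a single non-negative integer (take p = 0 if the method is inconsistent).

3

b = (29/270, 224/1593, 1331/1770)
c = (0, 9/8, 5/11)
Ac = (0, 0, 295/1331)
Σ b_i: 29/270·1 + 224/1593·1 + 1331/1770·1 = 1 ✓
b·c: 224/1593·9/8 + 1331/1770·5/11 = 1/2 ✓
b·c²: 224/1593·81/64 + 1331/1770·25/121 = 1/3 ✓
b·Ac: 1331/1770·295/1331 = 1/6 ✓; 3 stages ⇒ order 3.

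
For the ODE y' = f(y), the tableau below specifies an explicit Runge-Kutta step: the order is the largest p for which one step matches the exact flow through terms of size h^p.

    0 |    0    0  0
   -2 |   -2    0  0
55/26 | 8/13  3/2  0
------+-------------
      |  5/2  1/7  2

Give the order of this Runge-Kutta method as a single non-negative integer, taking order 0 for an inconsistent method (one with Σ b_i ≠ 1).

b = (5/2, 1/7, 2)
c = (0, -2, 55/26)
Ac = (0, 0, -3)
Σ b_i: 5/2·1 + 1/7·1 + 2·1 = 65/14 ≠ 1 ⇒ order 0.

0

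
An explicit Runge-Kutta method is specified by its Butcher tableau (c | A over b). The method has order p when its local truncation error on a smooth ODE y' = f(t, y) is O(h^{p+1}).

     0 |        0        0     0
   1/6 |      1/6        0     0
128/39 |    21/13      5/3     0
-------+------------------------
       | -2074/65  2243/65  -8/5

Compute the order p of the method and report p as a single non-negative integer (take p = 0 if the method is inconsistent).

2

b = (-2074/65, 2243/65, -8/5)
c = (0, 1/6, 128/39)
Ac = (0, 0, 5/18)
Σ b_i: (-2074/65)·1 + 2243/65·1 + (-8/5)·1 = 1 ✓
b·c: 2243/65·1/6 + (-8/5)·128/39 = 1/2 ✓
b·c²: 2243/65·1/36 + (-8/5)·16384/1521 = -165043/10140 ≠ 1/3 ⇒ order 2.
b·Ac: (-8/5)·5/18 = -4/9 ≠ 1/6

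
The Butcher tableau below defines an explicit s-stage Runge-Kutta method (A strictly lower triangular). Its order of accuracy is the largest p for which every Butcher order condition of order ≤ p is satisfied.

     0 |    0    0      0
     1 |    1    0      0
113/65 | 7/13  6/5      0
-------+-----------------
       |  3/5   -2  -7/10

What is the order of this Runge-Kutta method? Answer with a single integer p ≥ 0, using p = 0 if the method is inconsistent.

b = (3/5, -2, -7/10)
c = (0, 1, 113/65)
Ac = (0, 0, 6/5)
Σ b_i: 3/5·1 + (-2)·1 + (-7/10)·1 = -21/10 ≠ 1 ⇒ order 0.

0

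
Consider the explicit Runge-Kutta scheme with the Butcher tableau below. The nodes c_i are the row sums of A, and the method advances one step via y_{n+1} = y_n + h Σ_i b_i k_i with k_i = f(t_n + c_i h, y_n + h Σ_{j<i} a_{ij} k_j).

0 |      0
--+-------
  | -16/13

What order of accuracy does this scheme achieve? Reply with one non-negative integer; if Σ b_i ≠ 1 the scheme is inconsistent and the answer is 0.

b = (-16/13)
c = (0)
Σ b_i: (-16/13)·1 = -16/13 ≠ 1 ⇒ order 0.

0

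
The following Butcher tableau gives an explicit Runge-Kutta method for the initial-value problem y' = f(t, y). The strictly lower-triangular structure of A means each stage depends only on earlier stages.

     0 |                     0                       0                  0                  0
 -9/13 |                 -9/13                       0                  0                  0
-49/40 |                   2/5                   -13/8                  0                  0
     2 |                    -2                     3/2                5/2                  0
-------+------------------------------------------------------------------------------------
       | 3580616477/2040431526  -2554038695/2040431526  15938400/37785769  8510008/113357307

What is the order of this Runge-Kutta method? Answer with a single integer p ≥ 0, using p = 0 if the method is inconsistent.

3

b = (3580616477/2040431526, -2554038695/2040431526, 15938400/37785769, 8510008/113357307)
c = (0, -9/13, -49/40, 2)
Ac = (0, 0, 9/8, -853/208)
Σ b_i: 3580616477/2040431526·1 + (-2554038695/2040431526)·1 + 15938400/37785769·1 + 8510008/113357307·1 = 1 ✓
b·c: (-2554038695/2040431526)·(-9/13) + 15938400/37785769·(-49/40) + 8510008/113357307·2 = 1/2 ✓
b·c²: (-2554038695/2040431526)·81/169 + 15938400/37785769·2401/1600 + 8510008/113357307·4 = 1/3 ✓
b·Ac: 15938400/37785769·9/8 + 8510008/113357307·(-853/208) = 1/6 ✓
b·c³: (-2554038695/2040431526)·(-729/2197) + 15938400/37785769·(-117649/64000) + 8510008/113357307·8 = 4050764101/16841657040 ≠ 1/4 ⇒ order 3.
b·(c∘Ac): 15938400/37785769·(-441/320) + 8510008/113357307·(-853/104) = -271387507/226714614 ≠ 1/8
b·Ac²: 15938400/37785769·(-81/104) + 8510008/113357307·483529/108160 = 119345069/16841657040 ≠ 1/12
b·A²c: 8510008/113357307·45/16 = 15956265/75571538 ≠ 1/24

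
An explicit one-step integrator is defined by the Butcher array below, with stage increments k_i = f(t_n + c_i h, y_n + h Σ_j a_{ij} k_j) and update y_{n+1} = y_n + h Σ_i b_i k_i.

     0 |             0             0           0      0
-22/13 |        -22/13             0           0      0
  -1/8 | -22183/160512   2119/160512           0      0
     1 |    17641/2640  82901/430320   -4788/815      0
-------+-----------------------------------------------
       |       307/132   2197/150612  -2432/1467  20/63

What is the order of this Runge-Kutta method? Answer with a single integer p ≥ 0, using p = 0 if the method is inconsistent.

b = (307/132, 2197/150612, -2432/1467, 20/63)
c = (0, -22/13, -1/8, 1)
Ac = (0, 0, -163/7296, 49/120)
Σ b_i: 307/132·1 + 2197/150612·1 + (-2432/1467)·1 + 20/63·1 = 1 ✓
b·c: 2197/150612·(-22/13) + (-2432/1467)·(-1/8) + 20/63·1 = 1/2 ✓
b·c²: 2197/150612·484/169 + (-2432/1467)·1/64 + 20/63·1 = 1/3 ✓
b·Ac: (-2432/1467)·(-163/7296) + 20/63·49/120 = 1/6 ✓
b·c³: 2197/150612·(-10648/2197) + (-2432/1467)·(-1/512) + 20/63·1 = 1/4 ✓
b·(c∘Ac): (-2432/1467)·163/58368 + 20/63·49/120 = 1/8 ✓
b·Ac²: (-2432/1467)·1793/47424 + 20/63·287/624 = 1/12 ✓
b·A²c: 20/63·21/160 = 1/24 ✓; 4 stages ⇒ order 4.

4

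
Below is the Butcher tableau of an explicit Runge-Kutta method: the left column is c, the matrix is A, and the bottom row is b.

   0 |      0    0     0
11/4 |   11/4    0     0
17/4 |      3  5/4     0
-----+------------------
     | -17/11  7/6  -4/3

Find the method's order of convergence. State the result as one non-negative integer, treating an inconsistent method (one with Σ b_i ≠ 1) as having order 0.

b = (-17/11, 7/6, -4/3)
c = (0, 11/4, 17/4)
Ac = (0, 0, 55/16)
Σ b_i: (-17/11)·1 + 7/6·1 + (-4/3)·1 = -113/66 ≠ 1 ⇒ order 0.

0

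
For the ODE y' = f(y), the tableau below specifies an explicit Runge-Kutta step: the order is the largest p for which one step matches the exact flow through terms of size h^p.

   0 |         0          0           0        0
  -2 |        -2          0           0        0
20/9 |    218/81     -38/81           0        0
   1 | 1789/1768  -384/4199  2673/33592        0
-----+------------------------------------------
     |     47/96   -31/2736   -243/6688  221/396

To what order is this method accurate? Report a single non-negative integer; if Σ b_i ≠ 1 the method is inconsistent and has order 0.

b = (47/96, -31/2736, -243/6688, 221/396)
c = (0, -2, 20/9, 1)
Ac = (0, 0, 76/81, 159/442)
Σ b_i: 47/96·1 + (-31/2736)·1 + (-243/6688)·1 + 221/396·1 = 1 ✓
b·c: (-31/2736)·(-2) + (-243/6688)·20/9 + 221/396·1 = 1/2 ✓
b·c²: (-31/2736)·4 + (-243/6688)·400/81 + 221/396·1 = 1/3 ✓
b·Ac: (-243/6688)·76/81 + 221/396·159/442 = 1/6 ✓
b·c³: (-31/2736)·(-8) + (-243/6688)·8000/729 + 221/396·1 = 1/4 ✓
b·(c∘Ac): (-243/6688)·1520/729 + 221/396·159/442 = 1/8 ✓
b·Ac²: (-243/6688)·(-152/81) + 221/396·6/221 = 1/12 ✓
b·A²c: 221/396·33/442 = 1/24 ✓; 4 stages ⇒ order 4.

4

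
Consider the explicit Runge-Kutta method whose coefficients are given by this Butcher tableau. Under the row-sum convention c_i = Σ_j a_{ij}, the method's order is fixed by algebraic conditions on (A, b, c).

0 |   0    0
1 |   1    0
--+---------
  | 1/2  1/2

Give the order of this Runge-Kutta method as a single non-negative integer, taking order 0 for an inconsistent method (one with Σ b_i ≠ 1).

2

b = (1/2, 1/2)
c = (0, 1)
Σ b_i: 1/2·1 + 1/2·1 = 1 ✓
b·c: 1/2·1 = 1/2 ✓; 2 stages ⇒ order 2.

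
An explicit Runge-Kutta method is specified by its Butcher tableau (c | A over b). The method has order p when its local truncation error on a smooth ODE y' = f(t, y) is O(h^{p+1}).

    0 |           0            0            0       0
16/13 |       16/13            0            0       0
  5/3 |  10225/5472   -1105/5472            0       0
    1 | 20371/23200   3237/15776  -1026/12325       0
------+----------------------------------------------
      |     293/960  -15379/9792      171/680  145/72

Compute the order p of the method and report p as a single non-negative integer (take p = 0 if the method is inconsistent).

4

b = (293/960, -15379/9792, 171/680, 145/72)
c = (0, 16/13, 5/3, 1)
Ac = (0, 0, -85/342, 33/290)
Σ b_i: 293/960·1 + (-15379/9792)·1 + 171/680·1 + 145/72·1 = 1 ✓
b·c: (-15379/9792)·16/13 + 171/680·5/3 + 145/72·1 = 1/2 ✓
b·c²: (-15379/9792)·256/169 + 171/680·25/9 + 145/72·1 = 1/3 ✓
b·Ac: 171/680·(-85/342) + 145/72·33/290 = 1/6 ✓
b·c³: (-15379/9792)·4096/2197 + 171/680·125/27 + 145/72·1 = 1/4 ✓
b·(c∘Ac): 171/680·(-425/1026) + 145/72·33/290 = 1/8 ✓
b·Ac²: 171/680·(-680/2223) + 145/72·30/377 = 1/12 ✓
b·A²c: 145/72·3/145 = 1/24 ✓; 4 stages ⇒ order 4.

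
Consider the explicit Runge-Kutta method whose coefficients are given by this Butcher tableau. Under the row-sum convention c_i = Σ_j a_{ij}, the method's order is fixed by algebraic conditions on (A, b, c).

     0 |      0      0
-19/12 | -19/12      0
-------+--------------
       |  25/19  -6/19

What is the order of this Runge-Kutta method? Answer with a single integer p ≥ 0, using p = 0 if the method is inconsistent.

2

b = (25/19, -6/19)
c = (0, -19/12)
Σ b_i: 25/19·1 + (-6/19)·1 = 1 ✓
b·c: (-6/19)·(-19/12) = 1/2 ✓; 2 stages ⇒ order 2.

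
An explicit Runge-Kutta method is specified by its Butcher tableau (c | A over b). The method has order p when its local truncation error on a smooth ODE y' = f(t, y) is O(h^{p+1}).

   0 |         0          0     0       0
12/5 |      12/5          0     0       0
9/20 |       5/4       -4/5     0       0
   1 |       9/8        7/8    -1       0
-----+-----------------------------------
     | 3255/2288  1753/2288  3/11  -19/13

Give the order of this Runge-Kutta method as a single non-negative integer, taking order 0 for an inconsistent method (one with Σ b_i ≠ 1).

b = (3255/2288, 1753/2288, 3/11, -19/13)
c = (0, 12/5, 9/20, 1)
Ac = (0, 0, -48/25, 33/20)
Σ b_i: 3255/2288·1 + 1753/2288·1 + 3/11·1 + (-19/13)·1 = 1 ✓
b·c: 1753/2288·12/5 + 3/11·9/20 + (-19/13)·1 = 1/2 ✓
b·c²: 1753/2288·144/25 + 3/11·81/400 + (-19/13)·1 = 171991/57200 ≠ 1/3 ⇒ order 2.
b·Ac: 3/11·(-48/25) + (-19/13)·33/20 = -41973/14300 ≠ 1/6

2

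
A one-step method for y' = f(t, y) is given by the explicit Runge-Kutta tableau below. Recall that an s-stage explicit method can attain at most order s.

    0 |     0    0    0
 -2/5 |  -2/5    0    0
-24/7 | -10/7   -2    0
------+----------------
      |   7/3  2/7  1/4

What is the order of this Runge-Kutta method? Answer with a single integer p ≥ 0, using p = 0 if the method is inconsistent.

0

b = (7/3, 2/7, 1/4)
c = (0, -2/5, -24/7)
Ac = (0, 0, 4/5)
Σ b_i: 7/3·1 + 2/7·1 + 1/4·1 = 241/84 ≠ 1 ⇒ order 0.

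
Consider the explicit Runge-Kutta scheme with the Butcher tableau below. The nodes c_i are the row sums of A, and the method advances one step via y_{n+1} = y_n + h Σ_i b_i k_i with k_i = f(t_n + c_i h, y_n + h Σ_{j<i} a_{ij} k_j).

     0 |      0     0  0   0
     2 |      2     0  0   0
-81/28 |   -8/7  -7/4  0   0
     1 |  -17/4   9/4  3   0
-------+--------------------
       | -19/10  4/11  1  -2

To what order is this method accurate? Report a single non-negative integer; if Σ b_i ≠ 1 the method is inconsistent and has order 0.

0

b = (-19/10, 4/11, 1, -2)
c = (0, 2, -81/28, 1)
Ac = (0, 0, -7/2, -117/28)
Σ b_i: (-19/10)·1 + 4/11·1 + 1·1 + (-2)·1 = -279/110 ≠ 1 ⇒ order 0.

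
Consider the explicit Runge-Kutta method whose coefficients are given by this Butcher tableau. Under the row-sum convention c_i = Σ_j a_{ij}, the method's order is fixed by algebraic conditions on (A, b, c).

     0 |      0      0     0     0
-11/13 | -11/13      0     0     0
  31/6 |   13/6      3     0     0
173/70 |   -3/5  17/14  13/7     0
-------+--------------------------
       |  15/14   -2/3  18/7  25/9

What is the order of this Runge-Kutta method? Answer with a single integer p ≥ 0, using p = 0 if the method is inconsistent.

0

b = (15/14, -2/3, 18/7, 25/9)
c = (0, -11/13, 31/6, 173/70)
Ac = (0, 0, -33/13, 2339/273)
Σ b_i: 15/14·1 + (-2/3)·1 + 18/7·1 + 25/9·1 = 725/126 ≠ 1 ⇒ order 0.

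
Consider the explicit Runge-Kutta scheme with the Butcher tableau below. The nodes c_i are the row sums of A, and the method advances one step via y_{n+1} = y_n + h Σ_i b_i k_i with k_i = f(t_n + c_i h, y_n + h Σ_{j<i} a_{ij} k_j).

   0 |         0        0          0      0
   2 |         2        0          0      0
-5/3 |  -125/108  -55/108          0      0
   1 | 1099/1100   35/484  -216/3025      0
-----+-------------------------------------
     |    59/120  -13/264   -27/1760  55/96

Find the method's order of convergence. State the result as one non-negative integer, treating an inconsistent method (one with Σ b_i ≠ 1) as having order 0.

b = (59/120, -13/264, -27/1760, 55/96)
c = (0, 2, -5/3, 1)
Ac = (0, 0, -55/54, 29/110)
Σ b_i: 59/120·1 + (-13/264)·1 + (-27/1760)·1 + 55/96·1 = 1 ✓
b·c: (-13/264)·2 + (-27/1760)·(-5/3) + 55/96·1 = 1/2 ✓
b·c²: (-13/264)·4 + (-27/1760)·25/9 + 55/96·1 = 1/3 ✓
b·Ac: (-27/1760)·(-55/54) + 55/96·29/110 = 1/6 ✓
b·c³: (-13/264)·8 + (-27/1760)·(-125/27) + 55/96·1 = 1/4 ✓
b·(c∘Ac): (-27/1760)·275/162 + 55/96·29/110 = 1/8 ✓
b·Ac²: (-27/1760)·(-55/27) + 55/96·1/11 = 1/12 ✓
b·A²c: 55/96·4/55 = 1/24 ✓; 4 stages ⇒ order 4.

4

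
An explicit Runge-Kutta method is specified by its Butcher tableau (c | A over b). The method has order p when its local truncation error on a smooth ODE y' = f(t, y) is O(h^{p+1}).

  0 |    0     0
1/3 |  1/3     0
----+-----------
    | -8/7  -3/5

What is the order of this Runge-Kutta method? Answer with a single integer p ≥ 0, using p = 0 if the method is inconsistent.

0

b = (-8/7, -3/5)
c = (0, 1/3)
Σ b_i: (-8/7)·1 + (-3/5)·1 = -61/35 ≠ 1 ⇒ order 0.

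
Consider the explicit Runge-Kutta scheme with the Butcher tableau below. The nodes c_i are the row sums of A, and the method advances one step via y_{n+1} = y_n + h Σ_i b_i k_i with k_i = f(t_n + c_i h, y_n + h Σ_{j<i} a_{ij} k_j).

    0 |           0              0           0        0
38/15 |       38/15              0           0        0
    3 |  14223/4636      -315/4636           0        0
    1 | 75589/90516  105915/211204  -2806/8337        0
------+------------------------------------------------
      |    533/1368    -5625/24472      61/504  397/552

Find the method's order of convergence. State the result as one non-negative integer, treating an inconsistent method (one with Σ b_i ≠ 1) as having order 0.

b = (533/1368, -5625/24472, 61/504, 397/552)
c = (0, 38/15, 3, 1)
Ac = (0, 0, -21/122, 207/794)
Σ b_i: 533/1368·1 + (-5625/24472)·1 + 61/504·1 + 397/552·1 = 1 ✓
b·c: (-5625/24472)·38/15 + 61/504·3 + 397/552·1 = 1/2 ✓
b·c²: (-5625/24472)·1444/225 + 61/504·9 + 397/552·1 = 1/3 ✓
b·Ac: 61/504·(-21/122) + 397/552·207/794 = 1/6 ✓
b·c³: (-5625/24472)·54872/3375 + 61/504·27 + 397/552·1 = 1/4 ✓
b·(c∘Ac): 61/504·(-63/122) + 397/552·207/794 = 1/8 ✓
b·Ac²: 61/504·(-133/305) + 397/552·1127/5955 = 1/12 ✓
b·A²c: 397/552·23/397 = 1/24 ✓; 4 stages ⇒ order 4.

4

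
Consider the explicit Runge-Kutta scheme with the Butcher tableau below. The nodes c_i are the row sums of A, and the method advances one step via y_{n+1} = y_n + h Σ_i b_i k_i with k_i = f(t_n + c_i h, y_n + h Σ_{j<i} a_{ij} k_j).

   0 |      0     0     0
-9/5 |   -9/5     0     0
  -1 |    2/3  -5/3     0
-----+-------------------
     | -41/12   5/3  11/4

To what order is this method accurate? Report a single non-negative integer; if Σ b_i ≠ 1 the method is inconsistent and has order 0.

1

b = (-41/12, 5/3, 11/4)
c = (0, -9/5, -1)
Ac = (0, 0, 3)
Σ b_i: (-41/12)·1 + 5/3·1 + 11/4·1 = 1 ✓
b·c: 5/3·(-9/5) + 11/4·(-1) = -23/4 ≠ 1/2 ⇒ order 1.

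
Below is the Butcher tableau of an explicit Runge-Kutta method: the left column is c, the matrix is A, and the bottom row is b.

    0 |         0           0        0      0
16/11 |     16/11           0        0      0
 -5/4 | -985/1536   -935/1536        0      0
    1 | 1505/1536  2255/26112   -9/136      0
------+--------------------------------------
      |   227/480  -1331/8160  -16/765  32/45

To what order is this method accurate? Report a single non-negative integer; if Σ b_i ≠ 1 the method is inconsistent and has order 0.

b = (227/480, -1331/8160, -16/765, 32/45)
c = (0, 16/11, -5/4, 1)
Ac = (0, 0, -85/96, 5/24)
Σ b_i: 227/480·1 + (-1331/8160)·1 + (-16/765)·1 + 32/45·1 = 1 ✓
b·c: (-1331/8160)·16/11 + (-16/765)·(-5/4) + 32/45·1 = 1/2 ✓
b·c²: (-1331/8160)·256/121 + (-16/765)·25/16 + 32/45·1 = 1/3 ✓
b·Ac: (-16/765)·(-85/96) + 32/45·5/24 = 1/6 ✓
b·c³: (-1331/8160)·4096/1331 + (-16/765)·(-125/64) + 32/45·1 = 1/4 ✓
b·(c∘Ac): (-16/765)·425/384 + 32/45·5/24 = 1/8 ✓
b·Ac²: (-16/765)·(-85/66) + 32/45·335/4224 = 1/12 ✓
b·A²c: 32/45·15/256 = 1/24 ✓; 4 stages ⇒ order 4.

4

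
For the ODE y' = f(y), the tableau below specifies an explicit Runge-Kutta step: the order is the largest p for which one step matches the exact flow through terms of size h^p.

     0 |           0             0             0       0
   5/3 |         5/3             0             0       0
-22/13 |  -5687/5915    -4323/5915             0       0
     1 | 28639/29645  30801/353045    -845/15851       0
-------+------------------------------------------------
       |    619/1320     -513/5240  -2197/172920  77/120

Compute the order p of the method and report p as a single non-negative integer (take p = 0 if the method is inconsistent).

b = (619/1320, -513/5240, -2197/172920, 77/120)
c = (0, 5/3, -22/13, 1)
Ac = (0, 0, -1441/1183, 127/539)
Σ b_i: 619/1320·1 + (-513/5240)·1 + (-2197/172920)·1 + 77/120·1 = 1 ✓
b·c: (-513/5240)·5/3 + (-2197/172920)·(-22/13) + 77/120·1 = 1/2 ✓
b·c²: (-513/5240)·25/9 + (-2197/172920)·484/169 + 77/120·1 = 1/3 ✓
b·Ac: (-2197/172920)·(-1441/1183) + 77/120·127/539 = 1/6 ✓
b·c³: (-513/5240)·125/27 + (-2197/172920)·(-10648/2197) + 77/120·1 = 1/4 ✓
b·(c∘Ac): (-2197/172920)·31702/15379 + 77/120·127/539 = 1/8 ✓
b·Ac²: (-2197/172920)·(-7205/3549) + 77/120·145/1617 = 1/12 ✓
b·A²c: 77/120·5/77 = 1/24 ✓; 4 stages ⇒ order 4.

4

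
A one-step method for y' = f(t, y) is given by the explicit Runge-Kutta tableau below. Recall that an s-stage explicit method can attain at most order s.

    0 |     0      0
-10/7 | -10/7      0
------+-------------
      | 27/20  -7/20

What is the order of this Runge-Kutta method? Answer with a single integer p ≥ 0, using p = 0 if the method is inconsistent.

2

b = (27/20, -7/20)
c = (0, -10/7)
Σ b_i: 27/20·1 + (-7/20)·1 = 1 ✓
b·c: (-7/20)·(-10/7) = 1/2 ✓; 2 stages ⇒ order 2.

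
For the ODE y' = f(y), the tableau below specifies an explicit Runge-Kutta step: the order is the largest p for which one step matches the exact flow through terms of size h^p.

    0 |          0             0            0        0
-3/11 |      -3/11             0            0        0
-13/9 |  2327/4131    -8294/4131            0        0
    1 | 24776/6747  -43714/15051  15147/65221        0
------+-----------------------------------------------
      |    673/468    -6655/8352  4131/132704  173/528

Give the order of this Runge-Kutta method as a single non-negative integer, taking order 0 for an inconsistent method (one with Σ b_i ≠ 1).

b = (673/468, -6655/8352, 4131/132704, 173/528)
c = (0, -3/11, -13/9, 1)
Ac = (0, 0, 754/1377, 79/173)
Σ b_i: 673/468·1 + (-6655/8352)·1 + 4131/132704·1 + 173/528·1 = 1 ✓
b·c: (-6655/8352)·(-3/11) + 4131/132704·(-13/9) + 173/528·1 = 1/2 ✓
b·c²: (-6655/8352)·9/121 + 4131/132704·169/81 + 173/528·1 = 1/3 ✓
b·Ac: 4131/132704·754/1377 + 173/528·79/173 = 1/6 ✓
b·c³: (-6655/8352)·(-27/1331) + 4131/132704·(-2197/729) + 173/528·1 = 1/4 ✓
b·(c∘Ac): 4131/132704·(-9802/12393) + 173/528·79/173 = 1/8 ✓
b·Ac²: 4131/132704·(-754/5049) + 173/528·511/1903 = 1/12 ✓
b·A²c: 173/528·22/173 = 1/24 ✓; 4 stages ⇒ order 4.

4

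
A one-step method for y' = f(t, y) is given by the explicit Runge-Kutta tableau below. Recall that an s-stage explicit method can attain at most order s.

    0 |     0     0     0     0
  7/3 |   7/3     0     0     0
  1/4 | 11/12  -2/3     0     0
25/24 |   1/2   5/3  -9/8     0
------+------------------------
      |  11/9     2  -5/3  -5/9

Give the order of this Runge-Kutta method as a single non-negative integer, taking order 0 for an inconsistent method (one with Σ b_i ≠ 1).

1

b = (11/9, 2, -5/3, -5/9)
c = (0, 7/3, 1/4, 25/24)
Ac = (0, 0, -14/9, 1039/288)
Σ b_i: 11/9·1 + 2·1 + (-5/3)·1 + (-5/9)·1 = 1 ✓
b·c: 2·7/3 + (-5/3)·1/4 + (-5/9)·25/24 = 793/216 ≠ 1/2 ⇒ order 1.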